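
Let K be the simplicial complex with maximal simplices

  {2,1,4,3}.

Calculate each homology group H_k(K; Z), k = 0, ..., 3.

We work with the vertex ordering 1 < 2 < 3 < 4. The simplices of K, each written with vertices in increasing order, are:

  0-simplices (4): [1], [2], [3], [4]
  1-simplices (6): [1,2], [1,3], [1,4], [2,3], [2,4], [3,4]
  2-simplices (4): [1,2,3], [1,2,4], [1,3,4], [2,3,4]
  3-simplices (1): [1,2,3,4]

so the chain groups are C_0 ≅ Z^4, C_1 ≅ Z^6, C_2 ≅ Z^4, C_3 ≅ Z^1.

The boundary map ∂_1: C_1 → C_0 maps an edge to its endpoints' difference, ∂[p,q] = q − p. For instance
  ∂[1,4] = [4] − [1].
This gives a 4×6 integer matrix of rank 3; reducing to Smith normal form yields diagonal entries (1,1,1).

Boundary ∂_2: C_2 → C_1 maps a triangle to the signed sum of its edges. For instance
  ∂[1,2,4] = [2,4] − [1,4] + [1,2],
  ∂[1,3,4] = [3,4] − [1,4] + [1,3].
This gives a 6×4 integer matrix of rank 3; reducing to Smith normal form yields diagonal entries (1,1,1).

∂_3: C_3 → C_2 sends each 3-simplex σ to the alternating sum Σ_i (−1)^i (σ with its i-th vertex removed). For instance
  ∂[1,2,3,4] = [2,3,4] − [1,3,4] + [1,2,4] − [1,2,3].
This gives a 4×1 integer matrix of rank 1; reducing to Smith normal form yields diagonal entries (1).

From H_k ≅ ker(∂_k) / im(∂_{k+1}) we obtain:

  H_0: rank C_0 − rank ∂_1 = 4 − 3 = 1, and the invariant factors of ∂_1 are all 1, so H_0 ≅ Z.
  H_1: rank ker ∂_1 − rank ∂_2 = (6 − 3) − 3 = 0, and the invariant factors of ∂_2 are all 1, so H_1 ≅ 0.
  H_2: rank ker ∂_2 − rank ∂_3 = (4 − 3) − 1 = 0, and the invariant factors of ∂_3 are all 1, so H_2 ≅ 0.
  H_3: rank ker ∂_3 − rank ∂_4 = (1 − 1) − 0 = 0, and there is no ∂_4, so H_3 ≅ 0.

As a check, the Euler characteristic is 4 − 6 + 4 − 1 = 1, which agrees with 1 − 0 + 0 − 0 = 1.

H_0 = Z,  H_1 = 0,  H_2 = 0,  H_3 = 0.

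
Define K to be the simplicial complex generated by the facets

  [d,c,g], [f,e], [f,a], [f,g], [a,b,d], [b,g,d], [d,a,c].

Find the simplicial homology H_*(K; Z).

H_0 = Z,  H_1 = Z,  H_2 = 0.

Fix the vertex order a < b < c < d < e < f < g and write every simplex with vertices in increasing order. Then dim K = 2 and the simplices of K are:

  0-simplices (7): a, b, c, d, e, f, g
  1-simplices (11): ab, ac, ad, af, bd, bg, cd, cg, dg, ef, fg
  2-simplices (4): abd, acd, bdg, cdg

so the chain groups are C_0 ≅ Z^7, C_1 ≅ Z^11, C_2 ≅ Z^4.

Boundary ∂_1: C_1 → C_0 sends each edge [p,q] (with p < q) to q − p. For instance
  ∂cg = g − c.
The resulting 7×11 matrix has rank 6, and its Smith normal form has invariant factors (1,1,1,1,1,1).

∂_2: C_2 → C_1 acts by ∂[p,q,r] = [q,r] − [p,r] + [p,q]. For instance
  ∂acd = cd − ad + ac,
  ∂abd = bd − ad + ab.
The resulting 11×4 matrix has rank 4, and its Smith normal form has invariant factors (1,1,1,1).

Now H_k = ker ∂_k / im ∂_{k+1}, so:

  H_0: rank C_0 − rank ∂_1 = 7 − 6 = 1, and the invariant factors of ∂_1 are all 1, so H_0 ≅ Z.
  H_1: rank ker ∂_1 − rank ∂_2 = (11 − 6) − 4 = 1, and the invariant factors of ∂_2 are all 1, so H_1 ≅ Z.
  H_2: rank ker ∂_2 − rank ∂_3 = (4 − 4) − 0 = 0, and there is no ∂_3, so H_2 ≅ 0.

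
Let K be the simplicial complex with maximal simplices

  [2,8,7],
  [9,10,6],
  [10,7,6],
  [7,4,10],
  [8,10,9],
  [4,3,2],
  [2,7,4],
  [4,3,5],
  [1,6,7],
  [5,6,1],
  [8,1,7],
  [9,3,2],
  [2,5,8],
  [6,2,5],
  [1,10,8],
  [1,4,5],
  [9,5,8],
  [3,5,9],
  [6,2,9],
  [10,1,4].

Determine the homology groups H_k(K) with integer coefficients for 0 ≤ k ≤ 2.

Fix the vertex order 1 < 2 < 3 < 4 < 5 < 6 < 7 < 8 < 9 < 10 and write every simplex with vertices in increasing order. Then dim K = 2 and the simplices of K are:

  0-simplices (10): [1], [2], [3], [4], [5], [6], [7], [8], [9], [10]
  1-simplices (30): (30 of them)
  2-simplices (20): (20 of them)

Hence C_0 ≅ Z^10, C_1 ≅ Z^30, C_2 ≅ Z^20.

∂_1: C_1 → C_0 is given by ∂[p,q] = [q] − [p].
As a 10×30 matrix over Z this has rank 9, with invariant factors (1,1,1,1,1,1,1,1,1).

The boundary map ∂_2: C_2 → C_1 sends each 2-simplex [p,q,r] to [q,r] − [p,r] + [p,q]. For instance
  ∂[2,6,9] = [6,9] − [2,9] + [2,6],
  ∂[1,6,7] = [6,7] − [1,7] + [1,6].
The 30×20 boundary matrix has rank 20 and Smith normal form diag(1,1,1,1,1,1,1,1,1,1,1,1,1,1,1,1,1,1,1,2).

Reading off H_k = ker ∂_k / im ∂_{k+1}:

  H_0: rank C_0 − rank ∂_1 = 10 − 9 = 1, and the invariant factors of ∂_1 are all 1, so H_0 = Z.
  H_1: rank ker ∂_1 − rank ∂_2 = (30 − 9) − 20 = 1, and ∂_2 has invariant factor 2 > 1, so H_1 = Z ⊕ Z/2.
  H_2: rank ker ∂_2 − rank ∂_3 = (20 − 20) − 0 = 0, and there is no ∂_3, so H_2 = 0.

As a check, the Euler characteristic is 10 − 30 + 20 = 0, which agrees with 1 − 1 + 0 = 0.

H_0 = Z,  H_1 = Z ⊕ Z/2,  H_2 = 0.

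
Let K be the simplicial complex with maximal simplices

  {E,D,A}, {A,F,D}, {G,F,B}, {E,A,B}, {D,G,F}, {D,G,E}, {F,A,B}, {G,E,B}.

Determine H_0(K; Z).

We work with the vertex ordering A < B < D < E < F < G. The simplices of K, each written with vertices in increasing order, are:

  0-simplices (6): A, B, D, E, F, G
  1-simplices (12): AB, AD, AE, AF, BE, BF, BG, DE, DF, DG, EG, FG
  2-simplices (8): ABE, ABF, ADE, ADF, BEG, BFG, DEG, DFG

so the chain groups are C_0 ≅ Z^6, C_1 ≅ Z^12, C_2 ≅ Z^8.

∂_1: C_1 → C_0 sends each edge [p,q] (with p < q) to q − p. For instance
  ∂FG = G − F.
As a 6×12 matrix over Z this has rank 5, with invariant factors (1,1,1,1,1).

Boundary ∂_2: C_2 → C_1 sends each 2-simplex [p,q,r] to [q,r] − [p,r] + [p,q]. For instance
  ∂BFG = FG − BG + BF,
  ∂ADE = DE − AE + AD.
This gives a 12×8 integer matrix of rank 7; reducing to Smith normal form yields diagonal entries (1,1,1,1,1,1,1).

From H_k ≅ ker(∂_k) / im(∂_{k+1}) we obtain:

  H_0: rank C_0 − rank ∂_1 = 6 − 5 = 1, and the invariant factors of ∂_1 are all 1, so H_0 = Z.

H_0 = Z.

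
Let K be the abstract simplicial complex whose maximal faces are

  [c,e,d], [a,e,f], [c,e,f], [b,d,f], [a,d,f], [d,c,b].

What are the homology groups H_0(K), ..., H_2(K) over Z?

Take the total order a < b < c < d < e < f on the vertex set. Then K (dimension 2) consists of the simplices:

  0-simplices (6): a, b, c, d, e, f
  1-simplices (12): ad, ae, af, bc, bd, bf, cd, ce, cf, de, df, ef
  2-simplices (6): adf, aef, bcd, bdf, cde, cef

giving chain groups C_0 ≅ Z^6, C_1 ≅ Z^12, C_2 ≅ Z^6.

The boundary map ∂_1: C_1 → C_0 maps an edge to its endpoints' difference, ∂[p,q] = q − p. For instance
  ∂af = f − a.
This gives a 6×12 integer matrix of rank 5; reducing to Smith normal form yields diagonal entries (1,1,1,1,1).

The boundary map ∂_2: C_2 → C_1 maps a triangle to the signed sum of its edges. For instance
  ∂aef = ef − af + ae,
  ∂cde = de − ce + cd.
The 12×6 boundary matrix has rank 6 and Smith normal form diag(1,1,1,1,1,1).

Reading off H_k = ker ∂_k / im ∂_{k+1}:

  H_0: rank C_0 − rank ∂_1 = 6 − 5 = 1, and the invariant factors of ∂_1 are all 1, so H_0 = Z.
  H_1: rank ker ∂_1 − rank ∂_2 = (12 − 5) − 6 = 1, and the invariant factors of ∂_2 are all 1, so H_1 = Z.
  H_2: rank ker ∂_2 − rank ∂_3 = (6 − 6) − 0 = 0, and there is no ∂_3, so H_2 = 0.

As a check, the Euler characteristic is 6 − 12 + 6 = 0, which agrees with 1 − 1 + 0 = 0.
(K is a triangulation of the cylinder S^1 x I.)

H_0 = Z,  H_1 = Z,  H_2 = 0.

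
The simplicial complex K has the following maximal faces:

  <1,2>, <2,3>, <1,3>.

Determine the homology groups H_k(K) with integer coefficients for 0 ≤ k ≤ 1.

H_0 = Z,  H_1 = Z.

We work with the vertex ordering 1 < 2 < 3. The simplices of K, each written with vertices in increasing order, are:

  0-simplices (3): [1], [2], [3]
  1-simplices (3): [1,2], [1,3], [2,3]

Hence C_0 ≅ Z^3, C_1 ≅ Z^3.

The boundary map ∂_1: C_1 → C_0 is given by ∂[p,q] = [q] − [p]. For instance
  ∂[1,2] = [2] − [1].
As a 3×3 matrix over Z this has rank 2, with invariant factors (1,1).

From H_k ≅ ker(∂_k) / im(∂_{k+1}) we obtain:

  H_0: rank C_0 − rank ∂_1 = 3 − 2 = 1, and the invariant factors of ∂_1 are all 1, so H_0 = Z.
  H_1: rank ker ∂_1 − rank ∂_2 = (3 − 2) − 0 = 1, and there is no ∂_2, so H_1 = Z.

(K is a triangulation of the circle S^1.)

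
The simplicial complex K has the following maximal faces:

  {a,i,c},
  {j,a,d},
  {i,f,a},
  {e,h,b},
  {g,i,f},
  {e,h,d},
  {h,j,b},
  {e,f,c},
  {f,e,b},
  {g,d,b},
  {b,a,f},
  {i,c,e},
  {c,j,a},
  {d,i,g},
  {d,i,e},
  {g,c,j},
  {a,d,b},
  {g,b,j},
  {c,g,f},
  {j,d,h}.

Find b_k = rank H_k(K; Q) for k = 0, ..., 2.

Take the total order a < b < c < d < e < f < g < h < i < j on the vertex set. Then K (dimension 2) consists of the simplices:

  0-simplices (10): a, b, c, d, e, f, g, h, i, j
  1-simplices (30): ab, ac, ad, af, ai, aj, bd, be, bf, bg, bh, bj, ce, cf, cg, ci, cj, de, dg, dh, di, dj, ef, eh, ei, fg, fi, gi, gj, hj
  2-simplices (20): abd, abf, aci, acj, adj, afi, bdg, bef, beh, bgj, bhj, cef, cei, cfg, cgj, deh, dei, dgi, dhj, fgi

so the chain groups are C_0 ≅ Z^10, C_1 ≅ Z^30, C_2 ≅ Z^20.

The boundary map ∂_1: C_1 → C_0 sends each edge [p,q] (with p < q) to q − p. For instance
  ∂fi = i − f.
The resulting 10×30 matrix has rank 9, and its Smith normal form has invariant factors (1,1,1,1,1,1,1,1,1).

Boundary ∂_2: C_2 → C_1 maps a triangle to the signed sum of its edges. For instance
  ∂abd = bd − ad + ab,
  ∂fgi = gi − fi + fg.
This gives a 30×20 integer matrix of rank 20; reducing to Smith normal form yields diagonal entries (1,1,1,1,1,1,1,1,1,1,1,1,1,1,1,1,1,1,1,2).

Reading off H_k = ker ∂_k / im ∂_{k+1}:

  H_0: rank C_0 − rank ∂_1 = 10 − 9 = 1, and the invariant factors of ∂_1 are all 1, so H_0 = Z.
  H_1: rank ker ∂_1 − rank ∂_2 = (30 − 9) − 20 = 1, and ∂_2 has invariant factor 2 > 1, so H_1 = Z ⊕ Z/2.
  H_2: rank ker ∂_2 − rank ∂_3 = (20 − 20) − 0 = 0, and there is no ∂_3, so H_2 = 0.

As a check, the Euler characteristic is 10 − 30 + 20 = 0, which agrees with 1 − 1 + 0 = 0.

Hence the Betti numbers are b_0 = 1, b_1 = 1, b_2 = 0.

b_0 = 1, b_1 = 1, b_2 = 0.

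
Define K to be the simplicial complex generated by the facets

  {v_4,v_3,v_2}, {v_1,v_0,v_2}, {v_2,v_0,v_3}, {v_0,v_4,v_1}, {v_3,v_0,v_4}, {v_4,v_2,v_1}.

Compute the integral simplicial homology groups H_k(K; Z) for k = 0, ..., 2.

Take the total order v_0 < v_1 < v_2 < v_3 < v_4 on the vertex set. Then K (dimension 2) consists of the simplices:

  0-simplices (5): [v_0], [v_1], [v_2], [v_3], [v_4]
  1-simplices (9): [v_0,v_1], [v_0,v_2], [v_0,v_3], [v_0,v_4], [v_1,v_2], [v_1,v_4], [v_2,v_3], [v_2,v_4], [v_3,v_4]
  2-simplices (6): [v_0,v_1,v_2], [v_0,v_1,v_4], [v_0,v_2,v_3], [v_0,v_3,v_4], [v_1,v_2,v_4], [v_2,v_3,v_4]

so the chain groups are C_0 ≅ Z^5, C_1 ≅ Z^9, C_2 ≅ Z^6.

The boundary map ∂_1: C_1 → C_0 maps an edge to its endpoints' difference, ∂[p,q] = q − p. For instance
  ∂[v_0,v_4] = [v_4] − [v_0].
The resulting 5×9 matrix has rank 4, and its Smith normal form has invariant factors (1,1,1,1).

The boundary map ∂_2: C_2 → C_1 sends each 2-simplex [p,q,r] to [q,r] − [p,r] + [p,q]. For instance
  ∂[v_0,v_1,v_2] = [v_1,v_2] − [v_0,v_2] + [v_0,v_1],
  ∂[v_0,v_3,v_4] = [v_3,v_4] − [v_0,v_4] + [v_0,v_3].
The 9×6 boundary matrix has rank 5 and Smith normal form diag(1,1,1,1,1).

Now H_k = ker ∂_k / im ∂_{k+1}, so:

  H_0: rank C_0 − rank ∂_1 = 5 − 4 = 1, and the invariant factors of ∂_1 are all 1, so H_0 = Z.
  H_1: rank ker ∂_1 − rank ∂_2 = (9 − 4) − 5 = 0, and the invariant factors of ∂_2 are all 1, so H_1 = 0.
  H_2: rank ker ∂_2 − rank ∂_3 = (6 − 5) − 0 = 1, and there is no ∂_3, so H_2 = Z.

As a check, the Euler characteristic is 5 − 9 + 6 = 2, which agrees with 1 − 0 + 1 = 2.
(K is a triangulation of the 2-sphere S^2.)

H_0 = Z,  H_1 = 0,  H_2 = Z.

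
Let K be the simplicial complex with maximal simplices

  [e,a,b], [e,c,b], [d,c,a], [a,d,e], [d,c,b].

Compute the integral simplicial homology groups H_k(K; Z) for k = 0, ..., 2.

Fix the vertex order a < b < c < d < e and write every simplex with vertices in increasing order. Then dim K = 2 and the simplices of K are:

  0-simplices (5): a, b, c, d, e
  1-simplices (10): ab, ac, ad, ae, bc, bd, be, cd, ce, de
  2-simplices (5): abe, acd, ade, bcd, bce

Hence C_0 ≅ Z^5, C_1 ≅ Z^10, C_2 ≅ Z^5.

The boundary map ∂_1: C_1 → C_0 is given by ∂[p,q] = [q] − [p]. For instance
  ∂de = e − d.
The 5×10 boundary matrix has rank 4 and Smith normal form diag(1,1,1,1).

∂_2: C_2 → C_1 sends each 2-simplex [p,q,r] to [q,r] − [p,r] + [p,q]. For instance
  ∂abe = be − ae + ab,
  ∂acd = cd − ad + ac.
This gives a 10×5 integer matrix of rank 5; reducing to Smith normal form yields diagonal entries (1,1,1,1,1).

From H_k ≅ ker(∂_k) / im(∂_{k+1}) we obtain:

  H_0: rank C_0 − rank ∂_1 = 5 − 4 = 1, and the invariant factors of ∂_1 are all 1, so H_0 = Z.
  H_1: rank ker ∂_1 − rank ∂_2 = (10 − 4) − 5 = 1, and the invariant factors of ∂_2 are all 1, so H_1 = Z.
  H_2: rank ker ∂_2 − rank ∂_3 = (5 − 5) − 0 = 0, and there is no ∂_3, so H_2 = 0.

H_0 ≅ Z,  H_1 ≅ Z,  H_2 = 0.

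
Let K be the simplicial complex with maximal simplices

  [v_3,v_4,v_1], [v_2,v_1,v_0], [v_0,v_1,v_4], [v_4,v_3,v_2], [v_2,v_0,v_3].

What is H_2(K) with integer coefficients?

K has 5 vertices, 10 edges, 5 triangles.
rank ∂_2 = 5, rank ∂_3 = 0 ⇒ b_2 = 5 − 5 − 0 = 0. So H_2 ≅ 0.

H_2 ≅ 0.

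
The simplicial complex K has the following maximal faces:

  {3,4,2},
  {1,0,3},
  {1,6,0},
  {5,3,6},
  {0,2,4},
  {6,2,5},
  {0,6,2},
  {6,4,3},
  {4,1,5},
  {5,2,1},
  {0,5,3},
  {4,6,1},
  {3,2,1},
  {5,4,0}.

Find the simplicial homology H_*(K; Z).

Order the vertices as 0 < 1 < 2 < 3 < 4 < 5 < 6. Listing each simplex with vertices in this order, K has dimension 2 with simplices:

  0-simplices (7): [0], [1], [2], [3], [4], [5], [6]
  1-simplices (21): [0,1], [0,2], [0,3], [0,4], [0,5], [0,6], [1,2], [1,3], [1,4], [1,5], [1,6], [2,3], [2,4], [2,5], [2,6], [3,4], [3,5], [3,6], [4,5], [4,6], [5,6]
  2-simplices (14): [0,1,3], [0,1,6], [0,2,4], [0,2,6], [0,3,5], [0,4,5], [1,2,3], [1,2,5], [1,4,5], [1,4,6], [2,3,4], [2,5,6], [3,4,6], [3,5,6]

so the chain groups are C_0 ≅ Z^7, C_1 ≅ Z^21, C_2 ≅ Z^14.

The boundary map ∂_1: C_1 → C_0 maps an edge to its endpoints' difference, ∂[p,q] = q − p.
This gives a 7×21 integer matrix of rank 6; reducing to Smith normal form yields diagonal entries (1,1,1,1,1,1).

Boundary ∂_2: C_2 → C_1 acts by ∂[p,q,r] = [q,r] − [p,r] + [p,q]. For instance
  ∂[1,4,5] = [4,5] − [1,5] + [1,4],
  ∂[1,2,5] = [2,5] − [1,5] + [1,2].
The 21×14 boundary matrix has rank 13 and Smith normal form diag(1,1,1,1,1,1,1,1,1,1,1,1,1).

Computing H_k = (kernel of ∂_k) / (image of ∂_{k+1}):

  H_0: rank C_0 − rank ∂_1 = 7 − 6 = 1, and the invariant factors of ∂_1 are all 1, so H_0 = Z.
  H_1: rank ker ∂_1 − rank ∂_2 = (21 − 6) − 13 = 2, and the invariant factors of ∂_2 are all 1, so H_1 = Z^2.
  H_2: rank ker ∂_2 − rank ∂_3 = (14 − 13) − 0 = 1, and there is no ∂_3, so H_2 = Z.

(K is a triangulation of the torus T^2.)

H_0 = Z,  H_1 = Z^2,  H_2 = Z.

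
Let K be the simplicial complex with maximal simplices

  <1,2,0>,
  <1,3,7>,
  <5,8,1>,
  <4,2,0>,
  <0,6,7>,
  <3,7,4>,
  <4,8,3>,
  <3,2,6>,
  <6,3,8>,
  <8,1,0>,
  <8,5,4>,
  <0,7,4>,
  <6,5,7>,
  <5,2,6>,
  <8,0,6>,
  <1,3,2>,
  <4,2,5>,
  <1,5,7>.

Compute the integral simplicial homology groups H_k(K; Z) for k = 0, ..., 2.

H_0 ≅ Z,  H_1 ≅ Z^2,  H_2 ≅ Z.

K has 9 vertices, 27 edges, 18 triangles.
rank ∂_0 = 0, rank ∂_1 = 8 ⇒ b_0 = 9 − 0 − 8 = 1; all invariant factors of ∂_1 are 1 so no torsion. So H_0 = Z.
rank ∂_1 = 8, rank ∂_2 = 17 ⇒ b_1 = 27 − 8 − 17 = 2; all invariant factors of ∂_2 are 1 so no torsion. So H_1 = Z^2.
rank ∂_2 = 17, rank ∂_3 = 0 ⇒ b_2 = 18 − 17 − 0 = 1. So H_2 = Z.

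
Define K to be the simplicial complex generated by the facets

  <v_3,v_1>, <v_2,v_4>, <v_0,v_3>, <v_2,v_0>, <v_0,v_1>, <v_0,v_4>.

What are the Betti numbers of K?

Fix the vertex order v_0 < v_1 < v_2 < v_3 < v_4 and write every simplex with vertices in increasing order. Then dim K = 1 and the simplices of K are:

  0-simplices (5): [v_0], [v_1], [v_2], [v_3], [v_4]
  1-simplices (6): [v_0,v_1], [v_0,v_2], [v_0,v_3], [v_0,v_4], [v_1,v_3], [v_2,v_4]

Hence C_0 ≅ Z^5, C_1 ≅ Z^6.

∂_1: C_1 → C_0 is given by ∂[p,q] = [q] − [p].
The 5×6 boundary matrix has rank 4 and Smith normal form diag(1,1,1,1).

Now H_k = ker ∂_k / im ∂_{k+1}, so:

  H_0: rank C_0 − rank ∂_1 = 5 − 4 = 1, and the invariant factors of ∂_1 are all 1, so H_0 ≅ Z.
  H_1: rank ker ∂_1 − rank ∂_2 = (6 − 4) − 0 = 2, and there is no ∂_2, so H_1 ≅ Z^2.

Hence the Betti numbers are b_0 = 1, b_1 = 2.

b_0 = 1, b_1 = 2.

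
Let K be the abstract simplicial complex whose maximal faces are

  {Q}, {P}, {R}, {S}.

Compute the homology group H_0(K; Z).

We work with the vertex ordering P < Q < R < S. The simplices of K, each written with vertices in increasing order, are:

  0-simplices (4): P, Q, R, S

so the chain groups are C_0 ≅ Z^4.

Computing H_k = (kernel of ∂_k) / (image of ∂_{k+1}):

  H_0: rank C_0 − rank ∂_1 = 4 − 0 = 4, and there is no ∂_1, so H_0 = Z^4.

H_0 = Z^4.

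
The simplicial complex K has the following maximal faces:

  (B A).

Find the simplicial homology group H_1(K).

We work with the vertex ordering A < B. The simplices of K, each written with vertices in increasing order, are:

  0-simplices (2): A, B
  1-simplices (1): AB

giving chain groups C_0 ≅ Z^2, C_1 ≅ Z^1.

Boundary ∂_1: C_1 → C_0 is given by ∂[p,q] = [q] − [p]. For instance
  ∂AB = B − A.
The 2×1 boundary matrix has rank 1 and Smith normal form diag(1).

Computing H_k = (kernel of ∂_k) / (image of ∂_{k+1}):

  H_1: rank ker ∂_1 − rank ∂_2 = (1 − 1) − 0 = 0, and there is no ∂_2, so H_1 = 0.

H_1 = 0.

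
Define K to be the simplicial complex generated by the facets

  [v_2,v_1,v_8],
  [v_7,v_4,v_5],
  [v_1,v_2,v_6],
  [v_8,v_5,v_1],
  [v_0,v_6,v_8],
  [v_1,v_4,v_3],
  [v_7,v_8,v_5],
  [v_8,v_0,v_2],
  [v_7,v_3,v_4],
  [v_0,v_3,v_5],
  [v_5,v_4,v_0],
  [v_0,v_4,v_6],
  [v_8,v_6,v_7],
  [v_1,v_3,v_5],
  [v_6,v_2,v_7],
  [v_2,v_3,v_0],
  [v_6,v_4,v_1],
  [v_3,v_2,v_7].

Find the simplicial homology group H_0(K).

Order the vertices as v_0 < v_1 < v_2 < v_3 < v_4 < v_5 < v_6 < v_7 < v_8. Listing each simplex with vertices in this order, K has dimension 2 with simplices:

  0-simplices (9): [v_0], [v_1], [v_2], [v_3], [v_4], [v_5], [v_6], [v_7], [v_8]
  1-simplices (27): (27 of them)
  2-simplices (18): (18 of them)

Hence C_0 ≅ Z^9, C_1 ≅ Z^27, C_2 ≅ Z^18.

The boundary map ∂_1: C_1 → C_0 maps an edge to its endpoints' difference, ∂[p,q] = q − p. For instance
  ∂[v_1,v_2] = [v_2] − [v_1].
The 9×27 boundary matrix has rank 8 and Smith normal form diag(1,1,1,1,1,1,1,1).

∂_2: C_2 → C_1 acts by ∂[p,q,r] = [q,r] − [p,r] + [p,q]. For instance
  ∂[v_1,v_5,v_8] = [v_5,v_8] − [v_1,v_8] + [v_1,v_5],
  ∂[v_2,v_3,v_7] = [v_3,v_7] − [v_2,v_7] + [v_2,v_3].
The resulting 27×18 matrix has rank 18, and its Smith normal form has invariant factors (1,1,1,1,1,1,1,1,1,1,1,1,1,1,1,1,1,2).

Computing H_k = (kernel of ∂_k) / (image of ∂_{k+1}):

  H_0: rank C_0 − rank ∂_1 = 9 − 8 = 1, and the invariant factors of ∂_1 are all 1, so H_0 = Z.

H_0 ≅ Z.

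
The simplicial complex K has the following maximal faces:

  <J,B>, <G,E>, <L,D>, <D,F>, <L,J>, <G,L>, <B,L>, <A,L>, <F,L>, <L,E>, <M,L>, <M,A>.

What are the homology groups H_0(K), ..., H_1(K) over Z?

H_0 = Z,  H_1 = Z^4.

Order the vertices as A < B < D < E < F < G < J < L < M. Listing each simplex with vertices in this order, K has dimension 1 with simplices:

  0-simplices (9): A, B, D, E, F, G, J, L, M
  1-simplices (12): AL, AM, BJ, BL, DF, DL, EG, EL, FL, GL, JL, LM

giving chain groups C_0 ≅ Z^9, C_1 ≅ Z^12.

The boundary map ∂_1: C_1 → C_0 maps an edge to its endpoints' difference, ∂[p,q] = q − p. For instance
  ∂FL = L − F.
As a 9×12 matrix over Z this has rank 8, with invariant factors (1,1,1,1,1,1,1,1).

Reading off H_k = ker ∂_k / im ∂_{k+1}:

  H_0: rank C_0 − rank ∂_1 = 9 − 8 = 1, and the invariant factors of ∂_1 are all 1, so H_0 ≅ Z.
  H_1: rank ker ∂_1 − rank ∂_2 = (12 − 8) − 0 = 4, and there is no ∂_2, so H_1 ≅ Z^4.

(K is a triangulation of a wedge of 4 circles.)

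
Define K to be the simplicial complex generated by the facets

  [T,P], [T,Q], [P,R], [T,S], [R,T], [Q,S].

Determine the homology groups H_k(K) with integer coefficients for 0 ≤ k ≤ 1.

Fix the vertex order P < Q < R < S < T and write every simplex with vertices in increasing order. Then dim K = 1 and the simplices of K are:

  0-simplices (5): P, Q, R, S, T
  1-simplices (6): PR, PT, QS, QT, RT, ST

so the chain groups are C_0 ≅ Z^5, C_1 ≅ Z^6.

The boundary map ∂_1: C_1 → C_0 sends each edge [p,q] (with p < q) to q − p.
The resulting 5×6 matrix has rank 4, and its Smith normal form has invariant factors (1,1,1,1).

Computing H_k = (kernel of ∂_k) / (image of ∂_{k+1}):

  H_0: rank C_0 − rank ∂_1 = 5 − 4 = 1, and the invariant factors of ∂_1 are all 1, so H_0 ≅ Z.
  H_1: rank ker ∂_1 − rank ∂_2 = (6 − 4) − 0 = 2, and there is no ∂_2, so H_1 ≅ Z^2.

(K is a triangulation of a wedge of 2 circles.)

H_0 ≅ Z,  H_1 ≅ Z^2.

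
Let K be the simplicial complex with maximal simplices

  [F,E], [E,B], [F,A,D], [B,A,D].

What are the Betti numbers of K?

b_0 = 1, b_1 = 1, b_2 = 0.

K has 5 vertices, 7 edges, 2 triangles.
rank ∂_0 = 0, rank ∂_1 = 4 ⇒ b_0 = 5 − 0 − 4 = 1; all invariant factors of ∂_1 are 1 so no torsion. So H_0 ≅ Z.
rank ∂_1 = 4, rank ∂_2 = 2 ⇒ b_1 = 7 − 4 − 2 = 1; all invariant factors of ∂_2 are 1 so no torsion. So H_1 ≅ Z.
rank ∂_2 = 2, rank ∂_3 = 0 ⇒ b_2 = 2 − 2 − 0 = 0. So H_2 ≅ 0.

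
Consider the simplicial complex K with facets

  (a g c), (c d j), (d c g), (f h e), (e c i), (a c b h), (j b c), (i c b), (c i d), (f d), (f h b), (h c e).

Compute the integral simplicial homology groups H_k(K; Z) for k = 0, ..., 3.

H_0 ≅ Z,  H_1 ≅ Z,  H_2 = 0,  H_3 = 0.

We work with the vertex ordering a < b < c < d < e < f < g < h < i < j. The simplices of K, each written with vertices in increasing order, are:

  0-simplices (10): a, b, c, d, e, f, g, h, i, j
  1-simplices (23): ab, ac, ag, ah, bc, bf, bh, bi, bj, cd, ce, cg, ch, ci, cj, df, dg, di, dj, ef, eh, ei, fh
  2-simplices (14): abc, abh, acg, ach, bch, bci, bcj, bfh, cdg, cdi, cdj, ceh, cei, efh
  3-simplices (1): abch

Hence C_0 ≅ Z^10, C_1 ≅ Z^23, C_2 ≅ Z^14, C_3 ≅ Z^1.

The boundary map ∂_1: C_1 → C_0 sends each edge [p,q] (with p < q) to q − p. For instance
  ∂df = f − d.
The 10×23 boundary matrix has rank 9 and Smith normal form diag(1,1,1,1,1,1,1,1,1).

Boundary ∂_2: C_2 → C_1 sends each 2-simplex [p,q,r] to [q,r] − [p,r] + [p,q]. For instance
  ∂cdj = dj − cj + cd,
  ∂bch = ch − bh + bc.
This gives a 23×14 integer matrix of rank 13; reducing to Smith normal form yields diagonal entries (1,1,1,1,1,1,1,1,1,1,1,1,1).

Boundary ∂_3: C_3 → C_2 sends each 3-simplex σ to the alternating sum Σ_i (−1)^i (σ with its i-th vertex removed). For instance
  ∂abch = bch − ach + abh − abc.
As a 14×1 matrix over Z this has rank 1, with invariant factors (1).

Now H_k = ker ∂_k / im ∂_{k+1}, so:

  H_0: rank C_0 − rank ∂_1 = 10 − 9 = 1, and the invariant factors of ∂_1 are all 1, so H_0 ≅ Z.
  H_1: rank ker ∂_1 − rank ∂_2 = (23 − 9) − 13 = 1, and the invariant factors of ∂_2 are all 1, so H_1 ≅ Z.
  H_2: rank ker ∂_2 − rank ∂_3 = (14 − 13) − 1 = 0, and the invariant factors of ∂_3 are all 1, so H_2 ≅ 0.
  H_3: rank ker ∂_3 − rank ∂_4 = (1 − 1) − 0 = 0, and there is no ∂_4, so H_3 ≅ 0.

As a check, the Euler characteristic is 10 − 23 + 14 − 1 = 0, which agrees with 1 − 1 + 0 − 0 = 0.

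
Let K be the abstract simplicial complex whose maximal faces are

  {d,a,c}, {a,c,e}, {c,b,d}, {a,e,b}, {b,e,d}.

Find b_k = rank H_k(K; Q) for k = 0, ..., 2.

Order the vertices as a < b < c < d < e. Listing each simplex with vertices in this order, K has dimension 2 with simplices:

  0-simplices (5): a, b, c, d, e
  1-simplices (10): ab, ac, ad, ae, bc, bd, be, cd, ce, de
  2-simplices (5): abe, acd, ace, bcd, bde

Hence C_0 ≅ Z^5, C_1 ≅ Z^10, C_2 ≅ Z^5.

∂_1: C_1 → C_0 sends each edge [p,q] (with p < q) to q − p. For instance
  ∂ad = d − a.
The resulting 5×10 matrix has rank 4, and its Smith normal form has invariant factors (1,1,1,1).

∂_2: C_2 → C_1 maps a triangle to the signed sum of its edges. For instance
  ∂bde = de − be + bd,
  ∂acd = cd − ad + ac.
This gives a 10×5 integer matrix of rank 5; reducing to Smith normal form yields diagonal entries (1,1,1,1,1).

Now H_k = ker ∂_k / im ∂_{k+1}, so:

  H_0: rank C_0 − rank ∂_1 = 5 − 4 = 1, and the invariant factors of ∂_1 are all 1, so H_0 = Z.
  H_1: rank ker ∂_1 − rank ∂_2 = (10 − 4) − 5 = 1, and the invariant factors of ∂_2 are all 1, so H_1 = Z.
  H_2: rank ker ∂_2 − rank ∂_3 = (5 − 5) − 0 = 0, and there is no ∂_3, so H_2 = 0.

Hence the Betti numbers are b_0 = 1, b_1 = 1, b_2 = 0.

b_0 = 1, b_1 = 1, b_2 = 0.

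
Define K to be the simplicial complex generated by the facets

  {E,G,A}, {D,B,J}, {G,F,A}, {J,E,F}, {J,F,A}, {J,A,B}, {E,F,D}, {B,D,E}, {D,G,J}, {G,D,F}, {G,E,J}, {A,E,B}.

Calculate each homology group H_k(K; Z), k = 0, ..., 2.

Take the total order A < B < D < E < F < G < J on the vertex set. Then K (dimension 2) consists of the simplices:

  0-simplices (7): A, B, D, E, F, G, J
  1-simplices (18): AB, AE, AF, AG, AJ, BD, BE, BJ, DE, DF, DG, DJ, EF, EG, EJ, FG, FJ, GJ
  2-simplices (12): ABE, ABJ, AEG, AFG, AFJ, BDE, BDJ, DEF, DFG, DGJ, EFJ, EGJ

so the chain groups are C_0 ≅ Z^7, C_1 ≅ Z^18, C_2 ≅ Z^12.

∂_1: C_1 → C_0 sends each edge [p,q] (with p < q) to q − p. For instance
  ∂FG = G − F.
As a 7×18 matrix over Z this has rank 6, with invariant factors (1,1,1,1,1,1).

Boundary ∂_2: C_2 → C_1 acts by ∂[p,q,r] = [q,r] − [p,r] + [p,q]. For instance
  ∂BDE = DE − BE + BD,
  ∂AFJ = FJ − AJ + AF.
The resulting 18×12 matrix has rank 12, and its Smith normal form has invariant factors (1,1,1,1,1,1,1,1,1,1,1,2).

Now H_k = ker ∂_k / im ∂_{k+1}, so:

  H_0: rank C_0 − rank ∂_1 = 7 − 6 = 1, and the invariant factors of ∂_1 are all 1, so H_0 = Z.
  H_1: rank ker ∂_1 − rank ∂_2 = (18 − 6) − 12 = 0, and ∂_2 has invariant factor 2 > 1, so H_1 = Z/2.
  H_2: rank ker ∂_2 − rank ∂_3 = (12 − 12) − 0 = 0, and there is no ∂_3, so H_2 = 0.

H_0 ≅ Z,  H_1 ≅ Z/2,  H_2 = 0.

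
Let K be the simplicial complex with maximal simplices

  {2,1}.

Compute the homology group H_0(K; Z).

H_0 ≅ Z.

Take the total order 1 < 2 on the vertex set. Then K (dimension 1) consists of the simplices:

  0-simplices (2): [1], [2]
  1-simplices (1): [1,2]

Hence C_0 ≅ Z^2, C_1 ≅ Z^1.

∂_1: C_1 → C_0 is given by ∂[p,q] = [q] − [p]. For instance
  ∂[1,2] = [2] − [1].
The 2×1 boundary matrix has rank 1 and Smith normal form diag(1).

Now H_k = ker ∂_k / im ∂_{k+1}, so:

  H_0: rank C_0 − rank ∂_1 = 2 − 1 = 1, and the invariant factors of ∂_1 are all 1, so H_0 = Z.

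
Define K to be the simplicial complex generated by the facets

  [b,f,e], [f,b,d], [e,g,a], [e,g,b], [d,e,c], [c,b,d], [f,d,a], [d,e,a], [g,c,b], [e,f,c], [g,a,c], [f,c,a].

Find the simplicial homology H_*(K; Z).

K has 7 vertices, 18 edges, 12 triangles.
rank ∂_0 = 0, rank ∂_1 = 6 ⇒ b_0 = 7 − 0 − 6 = 1; all invariant factors of ∂_1 are 1 so no torsion. So H_0 = Z.
rank ∂_1 = 6, rank ∂_2 = 12 ⇒ b_1 = 18 − 6 − 12 = 0; ∂_2 has invariant factor(s) [2] giving torsion. So H_1 = Z_2.
rank ∂_2 = 12, rank ∂_3 = 0 ⇒ b_2 = 12 − 12 − 0 = 0. So H_2 = 0.

H_0 = Z,  H_1 = Z_2,  H_2 = 0.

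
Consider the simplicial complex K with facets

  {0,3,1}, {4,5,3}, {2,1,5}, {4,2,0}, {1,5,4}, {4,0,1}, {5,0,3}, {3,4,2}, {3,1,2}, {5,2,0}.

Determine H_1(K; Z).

H_1 ≅ Z/2.

K has 6 vertices, 15 edges, 10 triangles.
rank ∂_1 = 5, rank ∂_2 = 10 ⇒ b_1 = 15 − 5 − 10 = 0; ∂_2 has invariant factor(s) [2] giving torsion. So H_1 ≅ Z/2.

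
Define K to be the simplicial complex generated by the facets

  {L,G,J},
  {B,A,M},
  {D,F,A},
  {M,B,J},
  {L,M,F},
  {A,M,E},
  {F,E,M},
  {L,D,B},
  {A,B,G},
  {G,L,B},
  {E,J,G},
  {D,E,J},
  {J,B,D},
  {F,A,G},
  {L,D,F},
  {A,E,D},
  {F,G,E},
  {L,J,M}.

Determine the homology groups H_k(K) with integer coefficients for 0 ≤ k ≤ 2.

H_0 = Z,  H_1 = Z ⊕ Z/2,  H_2 = 0.

Fix the vertex order A < B < D < E < F < G < J < L < M and write every simplex with vertices in increasing order. Then dim K = 2 and the simplices of K are:

  0-simplices (9): A, B, D, E, F, G, J, L, M
  1-simplices (27): AB, AD, AE, AF, AG, AM, BD, BG, BJ, BL, BM, DE, DF, DJ, DL, EF, EG, EJ, EM, FG, FL, FM, GJ, GL, JL, JM, LM
  2-simplices (18): ABG, ABM, ADE, ADF, AEM, AFG, BDJ, BDL, BGL, BJM, DEJ, DFL, EFG, EFM, EGJ, FLM, GJL, JLM

giving chain groups C_0 ≅ Z^9, C_1 ≅ Z^27, C_2 ≅ Z^18.

The boundary map ∂_1: C_1 → C_0 sends each edge [p,q] (with p < q) to q − p.
The resulting 9×27 matrix has rank 8, and its Smith normal form has invariant factors (1,1,1,1,1,1,1,1).

∂_2: C_2 → C_1 acts by ∂[p,q,r] = [q,r] − [p,r] + [p,q]. For instance
  ∂ABM = BM − AM + AB,
  ∂BDJ = DJ − BJ + BD.
As a 27×18 matrix over Z this has rank 18, with invariant factors (1,1,1,1,1,1,1,1,1,1,1,1,1,1,1,1,1,2).

From H_k ≅ ker(∂_k) / im(∂_{k+1}) we obtain:

  H_0: rank C_0 − rank ∂_1 = 9 − 8 = 1, and the invariant factors of ∂_1 are all 1, so H_0 = Z.
  H_1: rank ker ∂_1 − rank ∂_2 = (27 − 8) − 18 = 1, and ∂_2 has invariant factor 2 > 1, so H_1 = Z ⊕ Z/2.
  H_2: rank ker ∂_2 − rank ∂_3 = (18 − 18) − 0 = 0, and there is no ∂_3, so H_2 = 0.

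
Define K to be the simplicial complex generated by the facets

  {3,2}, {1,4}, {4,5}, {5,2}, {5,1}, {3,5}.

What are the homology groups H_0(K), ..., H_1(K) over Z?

H_0 = Z,  H_1 = Z^2.

K has 5 vertices, 6 edges.
rank ∂_0 = 0, rank ∂_1 = 4 ⇒ b_0 = 5 − 0 − 4 = 1; all invariant factors of ∂_1 are 1 so no torsion. So H_0 = Z.
rank ∂_1 = 4, rank ∂_2 = 0 ⇒ b_1 = 6 − 4 − 0 = 2. So H_1 = Z^2.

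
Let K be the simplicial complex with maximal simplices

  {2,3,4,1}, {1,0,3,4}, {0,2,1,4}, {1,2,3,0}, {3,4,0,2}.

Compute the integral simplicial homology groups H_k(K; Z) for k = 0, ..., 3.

H_0 = Z,  H_1 = 0,  H_2 = 0,  H_3 = Z.

Order the vertices as 0 < 1 < 2 < 3 < 4. Listing each simplex with vertices in this order, K has dimension 3 with simplices:

  0-simplices (5): [0], [1], [2], [3], [4]
  1-simplices (10): [0,1], [0,2], [0,3], [0,4], [1,2], [1,3], [1,4], [2,3], [2,4], [3,4]
  2-simplices (10): [0,1,2], [0,1,3], [0,1,4], [0,2,3], [0,2,4], [0,3,4], [1,2,3], [1,2,4], [1,3,4], [2,3,4]
  3-simplices (5): [0,1,2,3], [0,1,2,4], [0,1,3,4], [0,2,3,4], [1,2,3,4]

giving chain groups C_0 ≅ Z^5, C_1 ≅ Z^10, C_2 ≅ Z^10, C_3 ≅ Z^5.

Boundary ∂_1: C_1 → C_0 is given by ∂[p,q] = [q] − [p]. For instance
  ∂[0,4] = [4] − [0].
The 5×10 boundary matrix has rank 4 and Smith normal form diag(1,1,1,1).

The boundary map ∂_2: C_2 → C_1 maps a triangle to the signed sum of its edges. For instance
  ∂[0,2,3] = [2,3] − [0,3] + [0,2],
  ∂[0,2,4] = [2,4] − [0,4] + [0,2].
The 10×10 boundary matrix has rank 6 and Smith normal form diag(1,1,1,1,1,1).

The boundary map ∂_3: C_3 → C_2 sends each 3-simplex σ to the alternating sum Σ_i (−1)^i (σ with its i-th vertex removed). For instance
  ∂[0,1,2,4] = [1,2,4] − [0,2,4] + [0,1,4] − [0,1,2],
  ∂[0,1,3,4] = [1,3,4] − [0,3,4] + [0,1,4] − [0,1,3].
The resulting 10×5 matrix has rank 4, and its Smith normal form has invariant factors (1,1,1,1).

Now H_k = ker ∂_k / im ∂_{k+1}, so:

  H_0: rank C_0 − rank ∂_1 = 5 − 4 = 1, and the invariant factors of ∂_1 are all 1, so H_0 = Z.
  H_1: rank ker ∂_1 − rank ∂_2 = (10 − 4) − 6 = 0, and the invariant factors of ∂_2 are all 1, so H_1 = 0.
  H_2: rank ker ∂_2 − rank ∂_3 = (10 − 6) − 4 = 0, and the invariant factors of ∂_3 are all 1, so H_2 = 0.
  H_3: rank ker ∂_3 − rank ∂_4 = (5 − 4) − 0 = 1, and there is no ∂_4, so H_3 = Z.

As a check, the Euler characteristic is 5 − 10 + 10 − 5 = 0, which agrees with 1 − 0 + 0 − 1 = 0.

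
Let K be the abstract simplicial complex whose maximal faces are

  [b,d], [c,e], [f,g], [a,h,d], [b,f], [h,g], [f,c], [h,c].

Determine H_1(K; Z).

H_1 = Z^2.

K has 8 vertices, 10 edges, 1 triangle.
rank ∂_1 = 7, rank ∂_2 = 1 ⇒ b_1 = 10 − 7 − 1 = 2; all invariant factors of ∂_2 are 1 so no torsion. So H_1 ≅ Z^2.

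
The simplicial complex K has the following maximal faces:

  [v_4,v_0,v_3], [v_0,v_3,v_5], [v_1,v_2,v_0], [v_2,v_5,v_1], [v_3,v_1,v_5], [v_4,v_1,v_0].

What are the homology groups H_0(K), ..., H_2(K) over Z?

H_0 = Z,  H_1 = Z,  H_2 = 0.

Take the total order v_0 < v_1 < v_2 < v_3 < v_4 < v_5 on the vertex set. Then K (dimension 2) consists of the simplices:

  0-simplices (6): [v_0], [v_1], [v_2], [v_3], [v_4], [v_5]
  1-simplices (12): [v_0,v_1], [v_0,v_2], [v_0,v_3], [v_0,v_4], [v_0,v_5], [v_1,v_2], [v_1,v_3], [v_1,v_4], [v_1,v_5], [v_2,v_5], [v_3,v_4], [v_3,v_5]
  2-simplices (6): [v_0,v_1,v_2], [v_0,v_1,v_4], [v_0,v_3,v_4], [v_0,v_3,v_5], [v_1,v_2,v_5], [v_1,v_3,v_5]

so the chain groups are C_0 ≅ Z^6, C_1 ≅ Z^12, C_2 ≅ Z^6.

Boundary ∂_1: C_1 → C_0 sends each edge [p,q] (with p < q) to q − p. For instance
  ∂[v_0,v_4] = [v_4] − [v_0].
The 6×12 boundary matrix has rank 5 and Smith normal form diag(1,1,1,1,1).

The boundary map ∂_2: C_2 → C_1 maps a triangle to the signed sum of its edges. For instance
  ∂[v_0,v_3,v_4] = [v_3,v_4] − [v_0,v_4] + [v_0,v_3],
  ∂[v_1,v_3,v_5] = [v_3,v_5] − [v_1,v_5] + [v_1,v_3].
The resulting 12×6 matrix has rank 6, and its Smith normal form has invariant factors (1,1,1,1,1,1).

Now H_k = ker ∂_k / im ∂_{k+1}, so:

  H_0: rank C_0 − rank ∂_1 = 6 − 5 = 1, and the invariant factors of ∂_1 are all 1, so H_0 ≅ Z.
  H_1: rank ker ∂_1 − rank ∂_2 = (12 − 5) − 6 = 1, and the invariant factors of ∂_2 are all 1, so H_1 ≅ Z.
  H_2: rank ker ∂_2 − rank ∂_3 = (6 − 6) − 0 = 0, and there is no ∂_3, so H_2 ≅ 0.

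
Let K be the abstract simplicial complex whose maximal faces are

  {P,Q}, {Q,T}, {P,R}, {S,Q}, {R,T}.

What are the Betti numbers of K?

b_0 = 1, b_1 = 1.

Fix the vertex order P < Q < R < S < T and write every simplex with vertices in increasing order. Then dim K = 1 and the simplices of K are:

  0-simplices (5): P, Q, R, S, T
  1-simplices (5): PQ, PR, QS, QT, RT

giving chain groups C_0 ≅ Z^5, C_1 ≅ Z^5.

∂_1: C_1 → C_0 maps an edge to its endpoints' difference, ∂[p,q] = q − p.
The resulting 5×5 matrix has rank 4, and its Smith normal form has invariant factors (1,1,1,1).

Computing H_k = (kernel of ∂_k) / (image of ∂_{k+1}):

  H_0: rank C_0 − rank ∂_1 = 5 − 4 = 1, and the invariant factors of ∂_1 are all 1, so H_0 = Z.
  H_1: rank ker ∂_1 − rank ∂_2 = (5 − 4) − 0 = 1, and there is no ∂_2, so H_1 = Z.

As a check, the Euler characteristic is 5 − 5 = 0, which agrees with 1 − 1 = 0.

Hence the Betti numbers are b_0 = 1, b_1 = 1.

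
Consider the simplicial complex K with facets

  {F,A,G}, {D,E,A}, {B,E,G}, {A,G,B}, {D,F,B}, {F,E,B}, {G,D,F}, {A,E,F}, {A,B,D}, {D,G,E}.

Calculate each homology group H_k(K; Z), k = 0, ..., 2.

H_0 = Z,  H_1 = Z_2,  H_2 = 0.

Fix the vertex order A < B < D < E < F < G and write every simplex with vertices in increasing order. Then dim K = 2 and the simplices of K are:

  0-simplices (6): A, B, D, E, F, G
  1-simplices (15): AB, AD, AE, AF, AG, BD, BE, BF, BG, DE, DF, DG, EF, EG, FG
  2-simplices (10): ABD, ABG, ADE, AEF, AFG, BDF, BEF, BEG, DEG, DFG

giving chain groups C_0 ≅ Z^6, C_1 ≅ Z^15, C_2 ≅ Z^10.

The boundary map ∂_1: C_1 → C_0 maps an edge to its endpoints' difference, ∂[p,q] = q − p. For instance
  ∂AB = B − A.
This gives a 6×15 integer matrix of rank 5; reducing to Smith normal form yields diagonal entries (1,1,1,1,1).

Boundary ∂_2: C_2 → C_1 sends each 2-simplex [p,q,r] to [q,r] − [p,r] + [p,q]. For instance
  ∂ABG = BG − AG + AB,
  ∂DFG = FG − DG + DF.
This gives a 15×10 integer matrix of rank 10; reducing to Smith normal form yields diagonal entries (1,1,1,1,1,1,1,1,1,2).

Computing H_k = (kernel of ∂_k) / (image of ∂_{k+1}):

  H_0: rank C_0 − rank ∂_1 = 6 − 5 = 1, and the invariant factors of ∂_1 are all 1, so H_0 = Z.
  H_1: rank ker ∂_1 − rank ∂_2 = (15 − 5) − 10 = 0, and ∂_2 has invariant factor 2 > 1, so H_1 = Z_2.
  H_2: rank ker ∂_2 − rank ∂_3 = (10 − 10) − 0 = 0, and there is no ∂_3, so H_2 = 0.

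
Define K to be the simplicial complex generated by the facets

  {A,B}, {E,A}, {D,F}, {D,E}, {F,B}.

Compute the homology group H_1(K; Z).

Order the vertices as A < B < D < E < F. Listing each simplex with vertices in this order, K has dimension 1 with simplices:

  0-simplices (5): A, B, D, E, F
  1-simplices (5): AB, AE, BF, DE, DF

giving chain groups C_0 ≅ Z^5, C_1 ≅ Z^5.

The boundary map ∂_1: C_1 → C_0 sends each edge [p,q] (with p < q) to q − p. For instance
  ∂AE = E − A.
The 5×5 boundary matrix has rank 4 and Smith normal form diag(1,1,1,1).

Computing H_k = (kernel of ∂_k) / (image of ∂_{k+1}):

  H_1: rank ker ∂_1 − rank ∂_2 = (5 − 4) − 0 = 1, and there is no ∂_2, so H_1 ≅ Z.

H_1 = Z.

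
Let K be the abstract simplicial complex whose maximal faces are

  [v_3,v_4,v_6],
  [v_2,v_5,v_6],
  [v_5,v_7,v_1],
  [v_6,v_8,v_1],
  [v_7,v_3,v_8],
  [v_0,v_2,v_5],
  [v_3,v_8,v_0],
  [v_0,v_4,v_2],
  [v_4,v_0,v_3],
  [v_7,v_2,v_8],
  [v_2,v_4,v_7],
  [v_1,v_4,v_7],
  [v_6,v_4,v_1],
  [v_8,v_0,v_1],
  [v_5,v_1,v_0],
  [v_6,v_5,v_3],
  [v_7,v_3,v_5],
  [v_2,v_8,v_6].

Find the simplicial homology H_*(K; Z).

H_0 = Z,  H_1 = Z^2,  H_2 = Z.

Take the total order v_0 < v_1 < v_2 < v_3 < v_4 < v_5 < v_6 < v_7 < v_8 on the vertex set. Then K (dimension 2) consists of the simplices:

  0-simplices (9): [v_0], [v_1], [v_2], [v_3], [v_4], [v_5], [v_6], [v_7], [v_8]
  1-simplices (27): (27 of them)
  2-simplices (18): (18 of them)

Hence C_0 ≅ Z^9, C_1 ≅ Z^27, C_2 ≅ Z^18.

∂_1: C_1 → C_0 sends each edge [p,q] (with p < q) to q − p.
This gives a 9×27 integer matrix of rank 8; reducing to Smith normal form yields diagonal entries (1,1,1,1,1,1,1,1).

The boundary map ∂_2: C_2 → C_1 sends each 2-simplex [p,q,r] to [q,r] − [p,r] + [p,q]. For instance
  ∂[v_2,v_6,v_8] = [v_6,v_8] − [v_2,v_8] + [v_2,v_6],
  ∂[v_3,v_5,v_7] = [v_5,v_7] − [v_3,v_7] + [v_3,v_5].
The resulting 27×18 matrix has rank 17, and its Smith normal form has invariant factors (1,1,1,1,1,1,1,1,1,1,1,1,1,1,1,1,1).

Computing H_k = (kernel of ∂_k) / (image of ∂_{k+1}):

  H_0: rank C_0 − rank ∂_1 = 9 − 8 = 1, and the invariant factors of ∂_1 are all 1, so H_0 = Z.
  H_1: rank ker ∂_1 − rank ∂_2 = (27 − 8) − 17 = 2, and the invariant factors of ∂_2 are all 1, so H_1 = Z^2.
  H_2: rank ker ∂_2 − rank ∂_3 = (18 − 17) − 0 = 1, and there is no ∂_3, so H_2 = Z.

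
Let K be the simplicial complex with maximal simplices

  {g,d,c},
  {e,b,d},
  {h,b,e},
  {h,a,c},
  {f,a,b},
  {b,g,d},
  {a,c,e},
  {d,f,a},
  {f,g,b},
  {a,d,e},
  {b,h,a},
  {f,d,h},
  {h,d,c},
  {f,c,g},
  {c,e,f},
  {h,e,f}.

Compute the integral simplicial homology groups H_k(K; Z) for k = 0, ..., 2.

We work with the vertex ordering a < b < c < d < e < f < g < h. The simplices of K, each written with vertices in increasing order, are:

  0-simplices (8): a, b, c, d, e, f, g, h
  1-simplices (24): ab, ac, ad, ae, af, ah, bd, be, bf, bg, bh, cd, ce, cf, cg, ch, de, df, dg, dh, ef, eh, fg, fh
  2-simplices (16): abf, abh, ace, ach, ade, adf, bde, bdg, beh, bfg, cdg, cdh, cef, cfg, dfh, efh

Hence C_0 ≅ Z^8, C_1 ≅ Z^24, C_2 ≅ Z^16.

The boundary map ∂_1: C_1 → C_0 is given by ∂[p,q] = [q] − [p].
The resulting 8×24 matrix has rank 7, and its Smith normal form has invariant factors (1,1,1,1,1,1,1).

Boundary ∂_2: C_2 → C_1 acts by ∂[p,q,r] = [q,r] − [p,r] + [p,q]. For instance
  ∂bdg = dg − bg + bd,
  ∂efh = fh − eh + ef.
As a 24×16 matrix over Z this has rank 15, with invariant factors (1,1,1,1,1,1,1,1,1,1,1,1,1,1,1).

From H_k ≅ ker(∂_k) / im(∂_{k+1}) we obtain:

  H_0: rank C_0 − rank ∂_1 = 8 − 7 = 1, and the invariant factors of ∂_1 are all 1, so H_0 = Z.
  H_1: rank ker ∂_1 − rank ∂_2 = (24 − 7) − 15 = 2, and the invariant factors of ∂_2 are all 1, so H_1 = Z^2.
  H_2: rank ker ∂_2 − rank ∂_3 = (16 − 15) − 0 = 1, and there is no ∂_3, so H_2 = Z.

(K is a triangulation of the torus T^2.)

H_0 ≅ Z,  H_1 ≅ Z^2,  H_2 ≅ Z.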